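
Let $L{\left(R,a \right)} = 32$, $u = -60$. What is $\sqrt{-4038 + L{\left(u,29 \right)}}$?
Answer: $i \sqrt{4006} \approx 63.293 i$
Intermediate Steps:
$\sqrt{-4038 + L{\left(u,29 \right)}} = \sqrt{-4038 + 32} = \sqrt{-4006} = i \sqrt{4006}$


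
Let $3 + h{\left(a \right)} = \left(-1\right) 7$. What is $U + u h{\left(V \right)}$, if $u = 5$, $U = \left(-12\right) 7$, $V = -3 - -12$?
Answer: $-134$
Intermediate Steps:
$V = 9$ ($V = -3 + 12 = 9$)
$U = -84$
$h{\left(a \right)} = -10$ ($h{\left(a \right)} = -3 - 7 = -10$)
$U + u h{\left(V \right)} = -84 + 5 \left(-10\right) = -84 - 50 = -134$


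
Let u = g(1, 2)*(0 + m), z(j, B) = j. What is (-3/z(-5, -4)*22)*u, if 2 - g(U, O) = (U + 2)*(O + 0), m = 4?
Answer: -1056/5 ≈ -211.20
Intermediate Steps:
g(U, O) = 2 - O*(2 + U) (g(U, O) = 2 - (U + 2)*(O + 0) = 2 - (2 + U)*O = 2 - O*(2 + U))
u = -16 (u = (2 - 2*2 - 1*2*1)*(0 + 4) = (2 - 4 - 2)*4 = -4*4 = -16)
(-3/z(-5, -4)*22)*u = (-3/(-5)*22)*(-16) = (-3*(-1/5)*22)*(-16) = ((3/5)*22)*(-16) = (66/5)*(-16) = -1056/5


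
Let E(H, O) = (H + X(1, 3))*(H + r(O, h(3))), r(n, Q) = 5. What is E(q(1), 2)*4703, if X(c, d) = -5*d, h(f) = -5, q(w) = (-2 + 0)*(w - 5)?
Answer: -427973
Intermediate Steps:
q(w) = 10 - 2*w (q(w) = -2*(-5 + w) = 10 - 2*w)
E(H, O) = (-15 + H)*(5 + H) (E(H, O) = (H - 5*3)*(H + 5) = (H - 15)*(5 + H) = (-15 + H)*(5 + H))
E(q(1), 2)*4703 = (-75 + (10 - 2*1)² - 10*(10 - 2*1))*4703 = (-75 + (10 - 2)² - 10*(10 - 2))*4703 = (-75 + 8² - 10*8)*4703 = (-75 + 64 - 80)*4703 = -91*4703 = -427973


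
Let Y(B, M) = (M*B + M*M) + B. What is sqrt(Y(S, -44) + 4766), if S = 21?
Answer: sqrt(5799) ≈ 76.151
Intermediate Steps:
Y(B, M) = B + M**2 + B*M (Y(B, M) = (B*M + M**2) + B = (M**2 + B*M) + B = B + M**2 + B*M)
sqrt(Y(S, -44) + 4766) = sqrt((21 + (-44)**2 + 21*(-44)) + 4766) = sqrt((21 + 1936 - 924) + 4766) = sqrt(1033 + 4766) = sqrt(5799)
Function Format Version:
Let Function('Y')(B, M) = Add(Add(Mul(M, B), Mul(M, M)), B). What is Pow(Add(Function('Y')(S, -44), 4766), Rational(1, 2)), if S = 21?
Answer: Pow(5799, Rational(1, 2)) ≈ 76.151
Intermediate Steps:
Function('Y')(B, M) = Add(B, Pow(M, 2), Mul(B, M)) (Function('Y')(B, M) = Add(Add(Mul(B, M), Pow(M, 2)), B) = Add(Add(Pow(M, 2), Mul(B, M)), B) = Add(B, Pow(M, 2), Mul(B, M)))
Pow(Add(Function('Y')(S, -44), 4766), Rational(1, 2)) = Pow(Add(Add(21, Pow(-44, 2), Mul(21, -44)), 4766), Rational(1, 2)) = Pow(Add(Add(21, 1936, -924), 4766), Rational(1, 2)) = Pow(Add(1033, 4766), Rational(1, 2)) = Pow(5799, Rational(1, 2))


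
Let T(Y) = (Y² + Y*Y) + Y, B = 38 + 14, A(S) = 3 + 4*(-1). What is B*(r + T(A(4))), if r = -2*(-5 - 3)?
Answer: 884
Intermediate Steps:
A(S) = -1 (A(S) = 3 - 4 = -1)
B = 52
T(Y) = Y + 2*Y² (T(Y) = (Y² + Y²) + Y = 2*Y² + Y = Y + 2*Y²)
r = 16 (r = -2*(-8) = 16)
B*(r + T(A(4))) = 52*(16 - (1 + 2*(-1))) = 52*(16 - (1 - 2)) = 52*(16 - 1*(-1)) = 52*(16 + 1) = 52*17 = 884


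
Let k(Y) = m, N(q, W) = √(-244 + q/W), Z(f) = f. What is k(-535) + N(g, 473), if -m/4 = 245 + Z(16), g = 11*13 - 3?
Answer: -1044 + 6*I*√1514546/473 ≈ -1044.0 + 15.611*I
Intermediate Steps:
g = 140 (g = 143 - 3 = 140)
m = -1044 (m = -4*(245 + 16) = -4*261 = -1044)
k(Y) = -1044
k(-535) + N(g, 473) = -1044 + √(-244 + 140/473) = -1044 + √(-115272/473) = -1044 + 6*I*√1514546/473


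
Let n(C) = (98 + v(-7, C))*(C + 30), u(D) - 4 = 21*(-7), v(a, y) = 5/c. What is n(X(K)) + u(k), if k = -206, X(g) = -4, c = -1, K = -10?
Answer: 2275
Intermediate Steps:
v(a, y) = -5 (v(a, y) = 5/(-1) = 5*(-1) = -5)
u(D) = -143 (u(D) = 4 + 21*(-7) = 4 - 147 = -143)
n(C) = 2790 + 93*C (n(C) = (98 - 5)*(C + 30) = 93*(30 + C) = 2790 + 93*C)
n(X(K)) + u(k) = (2790 + 93*(-4)) - 143 = (2790 - 372) - 143 = 2418 - 143 = 2275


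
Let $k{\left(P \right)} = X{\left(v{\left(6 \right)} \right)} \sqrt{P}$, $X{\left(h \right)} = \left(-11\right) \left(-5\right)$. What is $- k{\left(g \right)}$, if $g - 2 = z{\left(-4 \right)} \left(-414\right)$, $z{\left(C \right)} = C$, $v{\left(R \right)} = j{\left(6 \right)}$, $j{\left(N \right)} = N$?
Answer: $- 55 \sqrt{1658} \approx -2239.5$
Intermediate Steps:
$v{\left(R \right)} = 6$
$X{\left(h \right)} = 55$
$g = 1658$ ($g = 2 - -1656 = 2 + 1656 = 1658$)
$k{\left(P \right)} = 55 \sqrt{P}$
$- k{\left(g \right)} = - 55 \sqrt{1658}$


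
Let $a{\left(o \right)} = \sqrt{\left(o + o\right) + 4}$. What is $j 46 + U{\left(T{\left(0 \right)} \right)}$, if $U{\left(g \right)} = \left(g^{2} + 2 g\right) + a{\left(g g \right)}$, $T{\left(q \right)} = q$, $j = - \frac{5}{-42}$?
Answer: $\frac{157}{21} \approx 7.4762$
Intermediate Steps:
$j = \frac{5}{42}$ ($j = \left(-5\right) \left(- \frac{1}{42}\right) = \frac{5}{42} \approx 0.11905$)
$a{\left(o \right)} = \sqrt{4 + 2 o}$ ($a{\left(o \right)} = \sqrt{2 o + 4} = \sqrt{4 + 2 o}$)
$U{\left(g \right)} = g^{2} + \sqrt{4 + 2 g^{2}} + 2 g$ ($U{\left(g \right)} = \left(g^{2} + 2 g\right) + \sqrt{4 + 2 g g} = \left(g^{2} + 2 g\right) + \sqrt{4 + 2 g^{2}} = g^{2} + \sqrt{4 + 2 g^{2}} + 2 g$)
$j 46 + U{\left(T{\left(0 \right)} \right)} = \frac{5}{42} \cdot 46 + \left(0^{2} + \sqrt{4 + 2 \cdot 0^{2}} + 2 \cdot 0\right) = \frac{115}{21} + \left(0 + \sqrt{4 + 2 \cdot 0} + 0\right) = \frac{115}{21} + \left(0 + \sqrt{4 + 0} + 0\right) = \frac{115}{21} + \left(0 + \sqrt{4} + 0\right) = \frac{115}{21} + \left(0 + 2 + 0\right) = \frac{115}{21} + 2 = \frac{157}{21}$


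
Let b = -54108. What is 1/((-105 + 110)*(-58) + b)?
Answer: -1/54398 ≈ -1.8383e-5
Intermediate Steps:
1/((-105 + 110)*(-58) + b) = 1/((-105 + 110)*(-58) - 54108) = 1/(5*(-58) - 54108) = 1/(-290 - 54108) = 1/(-54398) = -1/54398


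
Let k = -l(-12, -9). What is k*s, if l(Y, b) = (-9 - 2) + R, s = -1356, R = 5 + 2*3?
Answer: 0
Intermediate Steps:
R = 11 (R = 5 + 6 = 11)
l(Y, b) = 0 (l(Y, b) = (-9 - 2) + 11 = -11 + 11 = 0)
k = 0 (k = -1*0 = 0)
k*s = 0*(-1356) = 0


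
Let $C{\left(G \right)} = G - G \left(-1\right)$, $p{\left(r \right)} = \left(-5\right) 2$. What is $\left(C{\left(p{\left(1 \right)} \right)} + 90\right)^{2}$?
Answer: $4900$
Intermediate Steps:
$p{\left(r \right)} = -10$
$C{\left(G \right)} = 2 G$ ($C{\left(G \right)} = G - - G = G + G = 2 G$)
$\left(C{\left(p{\left(1 \right)} \right)} + 90\right)^{2} = \left(2 \left(-10\right) + 90\right)^{2} = \left(-20 + 90\right)^{2} = 70^{2} = 4900$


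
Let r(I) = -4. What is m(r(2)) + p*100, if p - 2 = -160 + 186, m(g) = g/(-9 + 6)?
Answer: 8404/3 ≈ 2801.3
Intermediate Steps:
m(g) = -g/3 (m(g) = g/(-3) = g*(-1/3) = -g/3)
p = 28 (p = 2 + (-160 + 186) = 2 + 26 = 28)
m(r(2)) + p*100 = -1/3*(-4) + 28*100 = 4/3 + 2800 = 8404/3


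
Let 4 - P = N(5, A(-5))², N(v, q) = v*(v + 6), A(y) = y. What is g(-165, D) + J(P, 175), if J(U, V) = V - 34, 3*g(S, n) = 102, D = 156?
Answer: 175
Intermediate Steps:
N(v, q) = v*(6 + v)
g(S, n) = 34 (g(S, n) = (⅓)*102 = 34)
P = -3021 (P = 4 - (5*(6 + 5))² = 4 - (5*11)² = 4 - 1*55² = 4 - 1*3025 = 4 - 3025 = -3021)
J(U, V) = -34 + V
g(-165, D) + J(P, 175) = 34 + (-34 + 175) = 34 + 141 = 175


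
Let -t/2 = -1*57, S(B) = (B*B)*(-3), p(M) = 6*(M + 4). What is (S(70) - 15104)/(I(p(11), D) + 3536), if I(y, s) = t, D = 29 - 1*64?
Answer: -14902/1825 ≈ -8.1655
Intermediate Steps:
p(M) = 24 + 6*M (p(M) = 6*(4 + M) = 24 + 6*M)
S(B) = -3*B**2 (S(B) = B**2*(-3) = -3*B**2)
D = -35 (D = 29 - 64 = -35)
t = 114 (t = -(-2)*57 = -2*(-57) = 114)
I(y, s) = 114
(S(70) - 15104)/(I(p(11), D) + 3536) = (-3*70**2 - 15104)/(114 + 3536) = (-3*4900 - 15104)/3650 = (-14700 - 15104)*(1/3650) = -29804*1/3650 = -14902/1825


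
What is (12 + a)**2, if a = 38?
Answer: 2500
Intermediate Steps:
(12 + a)**2 = (12 + 38)**2 = 50**2 = 2500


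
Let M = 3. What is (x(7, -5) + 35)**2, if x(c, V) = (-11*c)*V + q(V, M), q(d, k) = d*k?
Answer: 164025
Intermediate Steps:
x(c, V) = 3*V - 11*V*c (x(c, V) = (-11*c)*V + V*3 = -11*V*c + 3*V = 3*V - 11*V*c)
(x(7, -5) + 35)**2 = (-5*(3 - 11*7) + 35)**2 = (-5*(3 - 77) + 35)**2 = (-5*(-74) + 35)**2 = (370 + 35)**2 = 405**2 = 164025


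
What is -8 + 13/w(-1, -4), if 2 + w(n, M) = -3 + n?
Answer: -61/6 ≈ -10.167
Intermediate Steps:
w(n, M) = -5 + n (w(n, M) = -2 + (-3 + n) = -5 + n)
-8 + 13/w(-1, -4) = -8 + 13/(-5 - 1) = -8 + 13/(-6) = -8 + 13*(-⅙) = -8 - 13/6 = -61/6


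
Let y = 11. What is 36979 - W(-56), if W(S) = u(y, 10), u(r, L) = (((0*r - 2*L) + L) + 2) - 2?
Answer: 36989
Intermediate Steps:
u(r, L) = -L (u(r, L) = (((0 - 2*L) + L) + 2) - 2 = ((-2*L + L) + 2) - 2 = (-L + 2) - 2 = (2 - L) - 2 = -L)
W(S) = -10 (W(S) = -1*10 = -10)
36979 - W(-56) = 36979 - 1*(-10) = 36979 + 10 = 36989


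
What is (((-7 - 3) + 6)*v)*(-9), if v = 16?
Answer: 576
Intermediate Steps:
(((-7 - 3) + 6)*v)*(-9) = (((-7 - 3) + 6)*16)*(-9) = ((-10 + 6)*16)*(-9) = -4*16*(-9) = -64*(-9) = 576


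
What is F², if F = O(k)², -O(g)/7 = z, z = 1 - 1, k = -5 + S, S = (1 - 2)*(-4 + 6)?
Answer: 0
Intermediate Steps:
S = -2 (S = -1*2 = -2)
k = -7 (k = -5 - 2 = -7)
z = 0
O(g) = 0 (O(g) = -7*0 = 0)
F = 0 (F = 0² = 0)
F² = 0² = 0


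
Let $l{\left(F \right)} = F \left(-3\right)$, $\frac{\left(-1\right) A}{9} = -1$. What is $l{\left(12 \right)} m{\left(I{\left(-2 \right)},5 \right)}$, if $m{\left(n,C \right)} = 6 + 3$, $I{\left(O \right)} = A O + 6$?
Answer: $-324$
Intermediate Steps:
$A = 9$ ($A = \left(-9\right) \left(-1\right) = 9$)
$I{\left(O \right)} = 6 + 9 O$ ($I{\left(O \right)} = 9 O + 6 = 6 + 9 O$)
$l{\left(F \right)} = - 3 F$
$m{\left(n,C \right)} = 9$
$l{\left(12 \right)} m{\left(I{\left(-2 \right)},5 \right)} = \left(-3\right) 12 \cdot 9 = \left(-36\right) 9 = -324$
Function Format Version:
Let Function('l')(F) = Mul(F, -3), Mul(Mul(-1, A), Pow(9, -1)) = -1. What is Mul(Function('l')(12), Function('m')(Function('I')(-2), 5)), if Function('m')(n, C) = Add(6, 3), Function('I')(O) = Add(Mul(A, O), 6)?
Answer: -324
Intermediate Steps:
A = 9 (A = Mul(-9, -1) = 9)
Function('I')(O) = Add(6, Mul(9, O)) (Function('I')(O) = Add(Mul(9, O), 6) = Add(6, Mul(9, O)))
Function('l')(F) = Mul(-3, F)
Function('m')(n, C) = 9
Mul(Function('l')(12), Function('m')(Function('I')(-2), 5)) = Mul(Mul(-3, 12), 9) = Mul(-36, 9) = -324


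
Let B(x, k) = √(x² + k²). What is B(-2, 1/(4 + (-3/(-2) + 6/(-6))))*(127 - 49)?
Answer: 52*√82/3 ≈ 156.96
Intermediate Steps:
B(x, k) = √(k² + x²)
B(-2, 1/(4 + (-3/(-2) + 6/(-6))))*(127 - 49) = √((1/(4 + (-3/(-2) + 6/(-6))))² + (-2)²)*(127 - 49) = √((1/(4 + (-3*(-½) + 6*(-⅙))))² + 4)*78 = √((1/(4 + (3/2 - 1)))² + 4)*78 = √((1/(4 + ½))² + 4)*78 = √((1/(9/2))² + 4)*78 = √((2/9)² + 4)*78 = √(4/81 + 4)*78 = √(328/81)*78 = (2*√82/9)*78 = 52*√82/3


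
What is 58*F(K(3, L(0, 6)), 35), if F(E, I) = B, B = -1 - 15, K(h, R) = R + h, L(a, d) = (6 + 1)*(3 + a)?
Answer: -928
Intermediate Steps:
L(a, d) = 21 + 7*a (L(a, d) = 7*(3 + a) = 21 + 7*a)
B = -16
F(E, I) = -16
58*F(K(3, L(0, 6)), 35) = 58*(-16) = -928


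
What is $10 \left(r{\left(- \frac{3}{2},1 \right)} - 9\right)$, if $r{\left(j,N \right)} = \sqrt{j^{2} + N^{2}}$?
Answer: $-90 + 5 \sqrt{13} \approx -71.972$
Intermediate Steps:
$r{\left(j,N \right)} = \sqrt{N^{2} + j^{2}}$
$10 \left(r{\left(- \frac{3}{2},1 \right)} - 9\right) = 10 \left(\sqrt{1^{2} + \left(- \frac{3}{2}\right)^{2}} - 9\right) = 10 \left(\sqrt{1 + \left(\left(-3\right) \frac{1}{2}\right)^{2}} - 9\right) = 10 \left(\sqrt{1 + \left(- \frac{3}{2}\right)^{2}} - 9\right) = 10 \left(\sqrt{1 + \frac{9}{4}} - 9\right) = 10 \left(\sqrt{\frac{13}{4}} - 9\right) = 10 \left(\frac{\sqrt{13}}{2} - 9\right) = 10 \left(-9 + \frac{\sqrt{13}}{2}\right) = -90 + 5 \sqrt{13}$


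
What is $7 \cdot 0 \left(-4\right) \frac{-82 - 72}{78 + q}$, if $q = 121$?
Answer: $0$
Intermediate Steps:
$7 \cdot 0 \left(-4\right) \frac{-82 - 72}{78 + q} = 7 \cdot 0 \left(-4\right) \frac{-82 - 72}{78 + 121} = 0 \left(-4\right) \left(- \frac{154}{199}\right) = 0 \left(\left(-154\right) \frac{1}{199}\right) = 0 \left(- \frac{154}{199}\right) = 0$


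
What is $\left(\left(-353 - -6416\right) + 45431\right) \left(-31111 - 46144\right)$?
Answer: $-3978168970$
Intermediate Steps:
$\left(\left(-353 - -6416\right) + 45431\right) \left(-31111 - 46144\right) = \left(\left(-353 + 6416\right) + 45431\right) \left(-77255\right) = \left(6063 + 45431\right) \left(-77255\right) = 51494 \left(-77255\right) = -3978168970$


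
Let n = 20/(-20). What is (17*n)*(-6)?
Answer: 102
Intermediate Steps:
n = -1 (n = 20*(-1/20) = -1)
(17*n)*(-6) = (17*(-1))*(-6) = -17*(-6) = 102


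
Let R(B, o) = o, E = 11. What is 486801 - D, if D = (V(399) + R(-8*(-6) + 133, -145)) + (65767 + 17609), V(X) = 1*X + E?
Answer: 403160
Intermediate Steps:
V(X) = 11 + X (V(X) = 1*X + 11 = X + 11 = 11 + X)
D = 83641 (D = ((11 + 399) - 145) + (65767 + 17609) = (410 - 145) + 83376 = 265 + 83376 = 83641)
486801 - D = 486801 - 1*83641 = 486801 - 83641 = 403160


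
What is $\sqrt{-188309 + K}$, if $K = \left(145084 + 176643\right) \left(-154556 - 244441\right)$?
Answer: $152 i \sqrt{5556107} \approx 3.5829 \cdot 10^{5} i$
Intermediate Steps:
$K = -128368107819$ ($K = 321727 \left(-398997\right) = -128368107819$)
$\sqrt{-188309 + K} = \sqrt{-188309 - 128368107819} = \sqrt{-128368296128} = 152 i \sqrt{5556107}$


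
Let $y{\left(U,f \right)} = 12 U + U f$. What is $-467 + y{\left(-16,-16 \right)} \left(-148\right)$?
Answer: $-9939$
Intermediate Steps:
$-467 + y{\left(-16,-16 \right)} \left(-148\right) = -467 + - 16 \left(12 - 16\right) \left(-148\right) = -467 + \left(-16\right) \left(-4\right) \left(-148\right) = -467 + 64 \left(-148\right) = -467 - 9472 = -9939$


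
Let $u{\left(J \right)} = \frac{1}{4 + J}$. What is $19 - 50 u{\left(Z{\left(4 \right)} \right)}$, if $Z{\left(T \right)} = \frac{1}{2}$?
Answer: $\frac{71}{9} \approx 7.8889$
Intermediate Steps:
$Z{\left(T \right)} = \frac{1}{2}$
$19 - 50 u{\left(Z{\left(4 \right)} \right)} = 19 - \frac{50}{4 + \frac{1}{2}} = 19 - \frac{50}{\frac{9}{2}} = 19 - \frac{100}{9} = \frac{71}{9}$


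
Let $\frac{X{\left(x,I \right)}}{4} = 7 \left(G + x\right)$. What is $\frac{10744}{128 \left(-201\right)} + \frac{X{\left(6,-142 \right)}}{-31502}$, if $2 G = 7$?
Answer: $- \frac{1135859}{2666064} \approx -0.42604$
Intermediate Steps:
$G = \frac{7}{2}$ ($G = \frac{1}{2} \cdot 7 = \frac{7}{2} \approx 3.5$)
$X{\left(x,I \right)} = 98 + 28 x$ ($X{\left(x,I \right)} = 4 \cdot 7 \left(\frac{7}{2} + x\right) = 4 \left(\frac{49}{2} + 7 x\right) = 98 + 28 x$)
$\frac{10744}{128 \left(-201\right)} + \frac{X{\left(6,-142 \right)}}{-31502} = \frac{10744}{128 \left(-201\right)} + \frac{98 + 28 \cdot 6}{-31502} = \frac{10744}{-25728} + \left(98 + 168\right) \left(- \frac{1}{31502}\right) = 10744 \left(- \frac{1}{25728}\right) + 266 \left(- \frac{1}{31502}\right) = - \frac{1343}{3216} - \frac{7}{829} = - \frac{1135859}{2666064}$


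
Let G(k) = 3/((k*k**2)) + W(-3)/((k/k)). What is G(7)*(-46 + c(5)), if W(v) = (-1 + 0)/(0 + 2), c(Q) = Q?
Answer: 13817/686 ≈ 20.141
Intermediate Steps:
W(v) = -1/2
G(k) = -1/2 + 3/k**3 (G(k) = 3/((k*k**2)) - 1/(2*(k/k)) = 3/(k**3) - 1/2/1 = 3/k**3 - 1/2*1 = 3/k**3 - 1/2 = -1/2 + 3/k**3)
G(7)*(-46 + c(5)) = (-1/2 + 3/7**3)*(-46 + 5) = (-1/2 + 3*(1/343))*(-41) = (-1/2 + 3/343)*(-41) = -337/686*(-41) = 13817/686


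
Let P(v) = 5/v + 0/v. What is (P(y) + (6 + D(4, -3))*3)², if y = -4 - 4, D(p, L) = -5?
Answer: 361/64 ≈ 5.6406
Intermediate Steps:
y = -8
P(v) = 5/v (P(v) = 5/v + 0 = 5/v)
(P(y) + (6 + D(4, -3))*3)² = (5/(-8) + (6 - 5)*3)² = (5*(-⅛) + 1*3)² = (-5/8 + 3)² = (19/8)² = 361/64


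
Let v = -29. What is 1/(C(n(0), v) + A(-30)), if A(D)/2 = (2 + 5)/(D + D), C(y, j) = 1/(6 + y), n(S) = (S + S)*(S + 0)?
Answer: -15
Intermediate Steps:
n(S) = 2*S**2 (n(S) = (2*S)*S = 2*S**2)
A(D) = 7/D (A(D) = 2*((2 + 5)/(D + D)) = 2*(7/((2*D))) = 2*(7*(1/(2*D))) = 2*(7/(2*D)) = 7/D)
1/(C(n(0), v) + A(-30)) = 1/(1/(6 + 2*0**2) + 7/(-30)) = 1/(1/(6 + 2*0) + 7*(-1/30)) = 1/(1/(6 + 0) - 7/30) = 1/(1/6 - 7/30) = 1/(-1/15) = -15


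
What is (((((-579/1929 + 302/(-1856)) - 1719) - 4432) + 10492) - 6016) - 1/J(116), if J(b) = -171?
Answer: -170957576183/102036384 ≈ -1675.5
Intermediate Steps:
(((((-579/1929 + 302/(-1856)) - 1719) - 4432) + 10492) - 6016) - 1/J(116) = (((((-579/1929 + 302/(-1856)) - 1719) - 4432) + 10492) - 6016) - 1/(-171) = (((((-579*1/1929 + 302*(-1/1856)) - 1719) - 4432) + 10492) - 6016) - 1*(-1/171) = (((((-193/643 - 151/928) - 1719) - 4432) + 10492) - 6016) + 1/171 = ((((-276197/596704 - 1719) - 4432) + 10492) - 6016) + 1/171 = (((-1026010373/596704 - 4432) + 10492) - 6016) + 1/171 = ((-3670602501/596704 + 10492) - 6016) + 1/171 = (2590015867/596704 - 6016) + 1/171 = -999755397/596704 + 1/171 = -170957576183/102036384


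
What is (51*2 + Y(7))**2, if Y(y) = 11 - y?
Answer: 11236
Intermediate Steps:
(51*2 + Y(7))**2 = (51*2 + (11 - 1*7))**2 = (102 + (11 - 7))**2 = (102 + 4)**2 = 106**2 = 11236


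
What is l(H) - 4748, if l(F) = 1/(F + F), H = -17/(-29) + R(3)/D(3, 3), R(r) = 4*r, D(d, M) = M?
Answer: -1262939/266 ≈ -4747.9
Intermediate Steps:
H = 133/29 (H = -17/(-29) + (4*3)/3 = -17*(-1/29) + 12*(1/3) = 17/29 + 4 = 133/29 ≈ 4.5862)
l(F) = 1/(2*F)
l(H) - 4748 = 1/(2*(133/29)) - 4748 = (1/2)*(29/133) - 4748 = 29/266 - 4748 = -1262939/266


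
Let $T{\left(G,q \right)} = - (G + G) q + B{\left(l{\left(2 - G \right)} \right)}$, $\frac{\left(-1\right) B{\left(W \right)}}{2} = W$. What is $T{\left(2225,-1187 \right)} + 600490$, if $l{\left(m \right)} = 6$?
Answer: $5882628$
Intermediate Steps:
$B{\left(W \right)} = - 2 W$
$T{\left(G,q \right)} = -12 - 2 G q$ ($T{\left(G,q \right)} = - (G + G) q - 12 = - 2 G q - 12 = -12 - 2 G q$)
$T{\left(2225,-1187 \right)} + 600490 = \left(-12 - 4450 \left(-1187\right)\right) + 600490 = \left(-12 + 5282150\right) + 600490 = 5282138 + 600490 = 5882628$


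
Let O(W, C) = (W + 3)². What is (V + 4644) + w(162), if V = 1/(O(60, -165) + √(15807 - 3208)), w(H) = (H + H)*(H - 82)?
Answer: 481088428137/15740362 - √12599/15740362 ≈ 30564.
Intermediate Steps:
O(W, C) = (3 + W)²
w(H) = 2*H*(-82 + H) (w(H) = (2*H)*(-82 + H) = 2*H*(-82 + H))
V = 1/(3969 + √12599) (V = 1/((3 + 60)² + √(15807 - 3208)) = 1/(63² + √12599) = 1/(3969 + √12599) ≈ 0.00024502)
(V + 4644) + w(162) = ((3969/15740362 - √12599/15740362) + 4644) + 2*162*(-82 + 162) = (73098245097/15740362 - √12599/15740362) + 2*162*80 = (73098245097/15740362 - √12599/15740362) + 25920 = 481088428137/15740362 - √12599/15740362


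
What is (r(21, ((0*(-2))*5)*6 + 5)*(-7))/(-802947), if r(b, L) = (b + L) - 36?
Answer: -70/802947 ≈ -8.7179e-5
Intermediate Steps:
r(b, L) = -36 + L + b (r(b, L) = (L + b) - 36 = -36 + L + b)
(r(21, ((0*(-2))*5)*6 + 5)*(-7))/(-802947) = ((-36 + (((0*(-2))*5)*6 + 5) + 21)*(-7))/(-802947) = ((-36 + ((0*5)*6 + 5) + 21)*(-7))*(-1/802947) = ((-36 + (0*6 + 5) + 21)*(-7))*(-1/802947) = ((-36 + (0 + 5) + 21)*(-7))*(-1/802947) = ((-36 + 5 + 21)*(-7))*(-1/802947) = -10*(-7)*(-1/802947) = 70*(-1/802947) = -70/802947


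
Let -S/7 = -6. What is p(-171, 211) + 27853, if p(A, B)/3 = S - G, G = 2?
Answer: 27973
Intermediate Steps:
S = 42 (S = -7*(-6) = 42)
p(A, B) = 120 (p(A, B) = 3*(42 - 1*2) = 3*(42 - 2) = 3*40 = 120)
p(-171, 211) + 27853 = 120 + 27853 = 27973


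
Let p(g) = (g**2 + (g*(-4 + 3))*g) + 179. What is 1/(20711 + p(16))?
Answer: 1/20890 ≈ 4.7870e-5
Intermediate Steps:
p(g) = 179 (p(g) = (g**2 + (g*(-1))*g) + 179 = (g**2 + (-g)*g) + 179 = (g**2 - g**2) + 179 = 0 + 179 = 179)
1/(20711 + p(16)) = 1/(20711 + 179) = 1/20890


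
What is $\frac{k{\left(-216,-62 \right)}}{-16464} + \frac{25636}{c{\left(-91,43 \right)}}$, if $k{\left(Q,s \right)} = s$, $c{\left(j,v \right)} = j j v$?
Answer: $\frac{348625}{4601688} \approx 0.07576$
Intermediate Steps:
$c{\left(j,v \right)} = v j^{2}$
$\frac{k{\left(-216,-62 \right)}}{-16464} + \frac{25636}{c{\left(-91,43 \right)}} = - \frac{62}{-16464} + \frac{25636}{43 \left(-91\right)^{2}} = \left(-62\right) \left(- \frac{1}{16464}\right) + \frac{25636}{43 \cdot 8281} = \frac{31}{8232} + \frac{25636}{356083} = \frac{31}{8232} + 25636 \cdot \frac{1}{356083} = \frac{31}{8232} + \frac{1972}{27391} = \frac{348625}{4601688}$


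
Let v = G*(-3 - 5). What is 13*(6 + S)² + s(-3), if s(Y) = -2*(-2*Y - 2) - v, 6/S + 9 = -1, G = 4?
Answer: 10077/25 ≈ 403.08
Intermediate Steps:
S = -⅗ (S = 6/(-9 - 1) = 6/(-10) = 6*(-⅒) = -⅗ ≈ -0.60000)
v = -32 (v = 4*(-3 - 5) = 4*(-8) = -32)
s(Y) = 36 + 4*Y (s(Y) = -2*(-2*Y - 2) - 1*(-32) = -2*(-2 - 2*Y) + 32 = (4 + 4*Y) + 32 = 36 + 4*Y)
13*(6 + S)² + s(-3) = 13*(6 - ⅗)² + (36 + 4*(-3)) = 13*(27/5)² + (36 - 12) = 13*(729/25) + 24 = 9477/25 + 24 = 10077/25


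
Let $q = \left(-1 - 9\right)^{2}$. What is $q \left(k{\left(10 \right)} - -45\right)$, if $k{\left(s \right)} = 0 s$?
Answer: $4500$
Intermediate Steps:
$q = 100$ ($q = \left(-10\right)^{2} = 100$)
$k{\left(s \right)} = 0$
$q \left(k{\left(10 \right)} - -45\right) = 100 \left(0 - -45\right) = 100 \left(0 + 45\right) = 100 \cdot 45 = 4500$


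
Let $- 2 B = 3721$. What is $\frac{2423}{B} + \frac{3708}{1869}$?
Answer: $\frac{1580098}{2318183} \approx 0.68161$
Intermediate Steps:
$B = - \frac{3721}{2}$ ($B = \left(- \frac{1}{2}\right) 3721 = - \frac{3721}{2} \approx -1860.5$)
$\frac{2423}{B} + \frac{3708}{1869} = \frac{2423}{- \frac{3721}{2}} + \frac{3708}{1869} = 2423 \left(- \frac{2}{3721}\right) + 3708 \cdot \frac{1}{1869} = - \frac{4846}{3721} + \frac{1236}{623} = \frac{1580098}{2318183}$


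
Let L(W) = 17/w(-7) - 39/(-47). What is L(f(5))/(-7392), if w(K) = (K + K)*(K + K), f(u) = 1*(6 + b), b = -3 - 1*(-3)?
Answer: -8443/68095104 ≈ -0.00012399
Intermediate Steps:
b = 0 (b = -3 + 3 = 0)
f(u) = 6 (f(u) = 1*(6 + 0) = 1*6 = 6)
w(K) = 4*K² (w(K) = (2*K)*(2*K) = 4*K²)
L(W) = 8443/9212 (L(W) = 17/((4*(-7)²)) - 39/(-47) = 17/((4*49)) - 39*(-1/47) = 17/196 + 39/47 = 8443/9212)
L(f(5))/(-7392) = (8443/9212)/(-7392) = (8443/9212)*(-1/7392) = -8443/68095104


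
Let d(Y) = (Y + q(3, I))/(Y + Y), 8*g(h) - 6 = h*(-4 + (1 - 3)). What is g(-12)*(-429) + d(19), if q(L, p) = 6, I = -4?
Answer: -317839/76 ≈ -4182.1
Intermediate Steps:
g(h) = ¾ - 3*h/4 (g(h) = ¾ + (h*(-4 + (1 - 3)))/8 = ¾ + (h*(-4 - 2))/8 = ¾ + (h*(-6))/8 = ¾ + (-6*h)/8 = ¾ - 3*h/4)
d(Y) = (6 + Y)/(2*Y) (d(Y) = (Y + 6)/(Y + Y) = (6 + Y)/((2*Y)) = (6 + Y)*(1/(2*Y)) = (6 + Y)/(2*Y))
g(-12)*(-429) + d(19) = (¾ - ¾*(-12))*(-429) + (½)*(6 + 19)/19 = (¾ + 9)*(-429) + (½)*(1/19)*25 = (39/4)*(-429) + 25/38 = -16731/4 + 25/38 = -317839/76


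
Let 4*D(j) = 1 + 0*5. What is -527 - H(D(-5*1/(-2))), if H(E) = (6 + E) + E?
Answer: -1067/2 ≈ -533.50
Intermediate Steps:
D(j) = 1/4 (D(j) = (1 + 0*5)/4 = (1 + 0)/4 = (1/4)*1 = 1/4)
H(E) = 6 + 2*E
-527 - H(D(-5*1/(-2))) = -527 - (6 + 2*(1/4)) = -527 - (6 + 1/2) = -527 - 1*13/2 = -527 - 13/2 = -1067/2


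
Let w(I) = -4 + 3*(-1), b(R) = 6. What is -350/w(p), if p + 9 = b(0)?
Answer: 50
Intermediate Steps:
p = -3 (p = -9 + 6 = -3)
w(I) = -7 (w(I) = -4 - 3 = -7)
-350/w(p) = -350/(-7) = -350*(-1/7) = 50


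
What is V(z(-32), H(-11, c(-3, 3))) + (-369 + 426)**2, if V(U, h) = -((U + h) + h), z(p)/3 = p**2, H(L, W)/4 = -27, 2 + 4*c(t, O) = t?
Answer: 393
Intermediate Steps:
c(t, O) = -1/2 + t/4
H(L, W) = -108 (H(L, W) = 4*(-27) = -108)
z(p) = 3*p**2
V(U, h) = -U - 2*h (V(U, h) = -(U + 2*h) = -U - 2*h)
V(z(-32), H(-11, c(-3, 3))) + (-369 + 426)**2 = (-3*(-32)**2 - 2*(-108)) + (-369 + 426)**2 = (-3*1024 + 216) + 57**2 = (-1*3072 + 216) + 3249 = (-3072 + 216) + 3249 = -2856 + 3249 = 393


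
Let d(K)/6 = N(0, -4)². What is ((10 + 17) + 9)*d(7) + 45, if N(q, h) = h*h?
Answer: 55341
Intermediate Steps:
N(q, h) = h²
d(K) = 1536 (d(K) = 6*((-4)²)² = 6*16² = 6*256 = 1536)
((10 + 17) + 9)*d(7) + 45 = ((10 + 17) + 9)*1536 + 45 = (27 + 9)*1536 + 45 = 36*1536 + 45 = 55296 + 45 = 55341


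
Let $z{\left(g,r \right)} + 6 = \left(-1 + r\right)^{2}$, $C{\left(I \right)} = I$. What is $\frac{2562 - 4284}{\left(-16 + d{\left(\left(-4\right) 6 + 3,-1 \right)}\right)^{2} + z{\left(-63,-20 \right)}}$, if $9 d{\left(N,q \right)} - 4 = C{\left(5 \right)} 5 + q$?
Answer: $- \frac{139482}{48691} \approx -2.8646$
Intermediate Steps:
$z{\left(g,r \right)} = -6 + \left(-1 + r\right)^{2}$
$d{\left(N,q \right)} = \frac{29}{9} + \frac{q}{9}$ ($d{\left(N,q \right)} = \frac{4}{9} + \frac{5 \cdot 5 + q}{9} = \frac{4}{9} + \frac{25 + q}{9} = \frac{4}{9} + \left(\frac{25}{9} + \frac{q}{9}\right) = \frac{29}{9} + \frac{q}{9}$)
$\frac{2562 - 4284}{\left(-16 + d{\left(\left(-4\right) 6 + 3,-1 \right)}\right)^{2} + z{\left(-63,-20 \right)}} = \frac{2562 - 4284}{\left(-16 + \left(\frac{29}{9} + \frac{1}{9} \left(-1\right)\right)\right)^{2} - \left(6 - \left(-1 - 20\right)^{2}\right)} = - \frac{1722}{\left(-16 + \left(\frac{29}{9} - \frac{1}{9}\right)\right)^{2} - \left(6 - \left(-21\right)^{2}\right)} = - \frac{1722}{\left(-16 + \frac{28}{9}\right)^{2} + \left(-6 + 441\right)} = - \frac{1722}{\left(- \frac{116}{9}\right)^{2} + 435} = - \frac{1722}{\frac{13456}{81} + 435} = - \frac{1722}{\frac{48691}{81}} = \left(-1722\right) \frac{81}{48691} = - \frac{139482}{48691}$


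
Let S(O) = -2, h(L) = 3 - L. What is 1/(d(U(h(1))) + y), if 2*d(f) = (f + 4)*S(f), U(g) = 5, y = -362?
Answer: -1/371 ≈ -0.0026954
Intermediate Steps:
d(f) = -4 - f (d(f) = ((f + 4)*(-2))/2 = ((4 + f)*(-2))/2 = (-8 - 2*f)/2 = -4 - f)
1/(d(U(h(1))) + y) = 1/((-4 - 1*5) - 362) = 1/((-4 - 5) - 362) = 1/(-9 - 362) = 1/(-371) = -1/371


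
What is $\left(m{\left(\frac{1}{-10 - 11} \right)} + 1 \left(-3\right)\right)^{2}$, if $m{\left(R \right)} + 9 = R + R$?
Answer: $\frac{64516}{441} \approx 146.29$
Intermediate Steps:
$m{\left(R \right)} = -9 + 2 R$ ($m{\left(R \right)} = -9 + \left(R + R\right) = -9 + 2 R$)
$\left(m{\left(\frac{1}{-10 - 11} \right)} + 1 \left(-3\right)\right)^{2} = \left(\left(-9 + \frac{2}{-10 - 11}\right) + 1 \left(-3\right)\right)^{2} = \left(\left(-9 + \frac{2}{-21}\right) - 3\right)^{2} = \left(\left(-9 + 2 \left(- \frac{1}{21}\right)\right) - 3\right)^{2} = \left(\left(-9 - \frac{2}{21}\right) - 3\right)^{2} = \left(- \frac{191}{21} - 3\right)^{2} = \left(- \frac{254}{21}\right)^{2} = \frac{64516}{441}$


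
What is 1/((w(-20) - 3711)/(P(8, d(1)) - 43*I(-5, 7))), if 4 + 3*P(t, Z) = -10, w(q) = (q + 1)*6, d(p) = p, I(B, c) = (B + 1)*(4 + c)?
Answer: -5662/11475 ≈ -0.49342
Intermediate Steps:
I(B, c) = (1 + B)*(4 + c)
w(q) = 6 + 6*q (w(q) = (1 + q)*6 = 6 + 6*q)
P(t, Z) = -14/3 (P(t, Z) = -4/3 + (⅓)*(-10) = -4/3 - 10/3 = -14/3)
1/((w(-20) - 3711)/(P(8, d(1)) - 43*I(-5, 7))) = 1/(((6 + 6*(-20)) - 3711)/(-14/3 - 43*(4 + 7 + 4*(-5) - 5*7))) = 1/(((6 - 120) - 3711)/(-14/3 - 43*(4 + 7 - 20 - 35))) = 1/((-114 - 3711)/(-14/3 - 43*(-44))) = 1/(-3825/(-14/3 + 1892)) = 1/(-3825/5662/3) = 1/(-3825*3/5662) = 1/(-11475/5662) = -5662/11475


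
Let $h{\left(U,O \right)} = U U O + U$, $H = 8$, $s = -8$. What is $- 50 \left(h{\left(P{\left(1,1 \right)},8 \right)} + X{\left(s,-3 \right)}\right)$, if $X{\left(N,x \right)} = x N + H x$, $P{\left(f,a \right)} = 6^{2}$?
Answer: $-520200$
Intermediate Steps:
$P{\left(f,a \right)} = 36$
$X{\left(N,x \right)} = 8 x + N x$ ($X{\left(N,x \right)} = x N + 8 x = N x + 8 x = 8 x + N x$)
$h{\left(U,O \right)} = U + O U^{2}$ ($h{\left(U,O \right)} = U^{2} O + U = O U^{2} + U = U + O U^{2}$)
$- 50 \left(h{\left(P{\left(1,1 \right)},8 \right)} + X{\left(s,-3 \right)}\right) = - 50 \left(36 \left(1 + 8 \cdot 36\right) - 3 \left(8 - 8\right)\right) = - 50 \left(36 \left(1 + 288\right) - 0\right) = - 50 \left(36 \cdot 289 + 0\right) = - 50 \left(10404 + 0\right) = \left(-50\right) 10404 = -520200$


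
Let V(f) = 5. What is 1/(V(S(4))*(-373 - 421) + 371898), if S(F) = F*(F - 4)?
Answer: 1/367928 ≈ 2.7179e-6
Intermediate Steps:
S(F) = F*(-4 + F)
1/(V(S(4))*(-373 - 421) + 371898) = 1/(5*(-373 - 421) + 371898) = 1/(5*(-794) + 371898) = 1/(-3970 + 371898) = 1/367928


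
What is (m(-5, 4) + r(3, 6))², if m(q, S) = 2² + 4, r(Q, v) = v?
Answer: 196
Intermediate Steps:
m(q, S) = 8 (m(q, S) = 4 + 4 = 8)
(m(-5, 4) + r(3, 6))² = (8 + 6)² = 14² = 196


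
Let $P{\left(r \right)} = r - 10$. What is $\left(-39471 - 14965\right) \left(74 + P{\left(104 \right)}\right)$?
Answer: $-9145248$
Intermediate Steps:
$P{\left(r \right)} = -10 + r$ ($P{\left(r \right)} = r - 10 = -10 + r$)
$\left(-39471 - 14965\right) \left(74 + P{\left(104 \right)}\right) = \left(-39471 - 14965\right) \left(74 + \left(-10 + 104\right)\right) = - 54436 \left(74 + 94\right) = \left(-54436\right) 168 = -9145248$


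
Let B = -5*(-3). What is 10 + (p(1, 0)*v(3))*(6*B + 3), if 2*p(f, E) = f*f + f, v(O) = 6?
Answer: 568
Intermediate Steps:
B = 15
p(f, E) = f/2 + f²/2 (p(f, E) = (f*f + f)/2 = (f² + f)/2 = (f + f²)/2 = f/2 + f²/2)
10 + (p(1, 0)*v(3))*(6*B + 3) = 10 + (((½)*1*(1 + 1))*6)*(6*15 + 3) = 10 + (((½)*1*2)*6)*(90 + 3) = 10 + (1*6)*93 = 10 + 6*93 = 10 + 558 = 568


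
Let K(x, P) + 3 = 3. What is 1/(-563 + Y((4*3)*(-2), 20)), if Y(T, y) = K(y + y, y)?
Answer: -1/563 ≈ -0.0017762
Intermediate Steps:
K(x, P) = 0 (K(x, P) = -3 + 3 = 0)
Y(T, y) = 0
1/(-563 + Y((4*3)*(-2), 20)) = 1/(-563 + 0) = 1/(-563) = -1/563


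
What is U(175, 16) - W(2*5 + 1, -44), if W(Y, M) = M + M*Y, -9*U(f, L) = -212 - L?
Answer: 1660/3 ≈ 553.33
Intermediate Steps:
U(f, L) = 212/9 + L/9 (U(f, L) = -(-212 - L)/9 = 212/9 + L/9)
U(175, 16) - W(2*5 + 1, -44) = (212/9 + (⅑)*16) - (-44)*(1 + (2*5 + 1)) = (212/9 + 16/9) - (-44)*(1 + (10 + 1)) = 76/3 - (-44)*(1 + 11) = 76/3 - (-44)*12 = 76/3 - 1*(-528) = 76/3 + 528 = 1660/3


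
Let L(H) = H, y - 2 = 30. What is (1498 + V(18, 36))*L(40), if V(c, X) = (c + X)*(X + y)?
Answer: 206800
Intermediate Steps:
y = 32 (y = 2 + 30 = 32)
V(c, X) = (32 + X)*(X + c) (V(c, X) = (c + X)*(X + 32) = (X + c)*(32 + X) = (32 + X)*(X + c))
(1498 + V(18, 36))*L(40) = (1498 + (36² + 32*36 + 32*18 + 36*18))*40 = (1498 + (1296 + 1152 + 576 + 648))*40 = (1498 + 3672)*40 = 5170*40 = 206800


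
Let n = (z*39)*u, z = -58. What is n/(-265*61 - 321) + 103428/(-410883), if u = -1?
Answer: -439088559/1128969523 ≈ -0.38893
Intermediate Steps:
n = 2262 (n = -58*39*(-1) = -2262*(-1) = 2262)
n/(-265*61 - 321) + 103428/(-410883) = 2262/(-265*61 - 321) + 103428/(-410883) = 2262/(-16165 - 321) + 103428*(-1/410883) = 2262/(-16486) - 34476/136961 = 2262*(-1/16486) - 34476/136961 = -1131/8243 - 34476/136961 = -439088559/1128969523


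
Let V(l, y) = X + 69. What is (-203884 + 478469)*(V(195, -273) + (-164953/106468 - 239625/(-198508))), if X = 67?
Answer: 98407621271641575/2641843718 ≈ 3.7250e+7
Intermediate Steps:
V(l, y) = 136 (V(l, y) = 67 + 69 = 136)
(-203884 + 478469)*(V(195, -273) + (-164953/106468 - 239625/(-198508))) = (-203884 + 478469)*(136 + (-164953/106468 - 239625/(-198508))) = 274585*(136 + (-164953*1/106468 - 239625*(-1/198508))) = 274585*(136 + (-164953/106468 + 239625/198508)) = 274585*(136 - 904011953/2641843718) = 274585*(358386733695/2641843718) = 98407621271641575/2641843718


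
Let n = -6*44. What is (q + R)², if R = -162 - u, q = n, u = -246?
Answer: 32400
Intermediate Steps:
n = -264
q = -264
R = 84 (R = -162 - 1*(-246) = -162 + 246 = 84)
(q + R)² = (-264 + 84)² = (-180)² = 32400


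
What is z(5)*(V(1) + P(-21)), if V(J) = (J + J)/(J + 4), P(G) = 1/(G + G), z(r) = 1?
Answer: 79/210 ≈ 0.37619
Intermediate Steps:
P(G) = 1/(2*G)
V(J) = 2*J/(4 + J) (V(J) = (2*J)/(4 + J) = 2*J/(4 + J))
z(5)*(V(1) + P(-21)) = 1*(2*1/(4 + 1) + (1/2)/(-21)) = 1*(2*1/5 + (1/2)*(-1/21)) = 1*(2*1*(1/5) - 1/42) = 1*(2/5 - 1/42) = 1*(79/210) = 79/210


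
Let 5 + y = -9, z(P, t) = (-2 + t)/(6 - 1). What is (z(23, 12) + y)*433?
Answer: -5196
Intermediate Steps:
z(P, t) = -⅖ + t/5 (z(P, t) = (-2 + t)/5 = (-2 + t)*(⅕) = -⅖ + t/5)
y = -14 (y = -5 - 9 = -14)
(z(23, 12) + y)*433 = ((-⅖ + (⅕)*12) - 14)*433 = ((-⅖ + 12/5) - 14)*433 = (2 - 14)*433 = -12*433 = -5196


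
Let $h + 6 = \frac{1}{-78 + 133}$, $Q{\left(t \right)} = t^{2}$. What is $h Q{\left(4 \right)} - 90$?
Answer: $- \frac{10214}{55} \approx -185.71$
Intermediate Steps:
$h = - \frac{329}{55}$ ($h = -6 + \frac{1}{-78 + 133} = -6 + \frac{1}{55} = - \frac{329}{55} \approx -5.9818$)
$h Q{\left(4 \right)} - 90 = - \frac{329 \cdot 4^{2}}{55} - 90 = \left(- \frac{329}{55}\right) 16 - 90 = - \frac{5264}{55} - 90 = - \frac{10214}{55}$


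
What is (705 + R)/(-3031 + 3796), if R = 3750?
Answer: 99/17 ≈ 5.8235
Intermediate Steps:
(705 + R)/(-3031 + 3796) = (705 + 3750)/(-3031 + 3796) = 4455/765 = 4455*(1/765) = 99/17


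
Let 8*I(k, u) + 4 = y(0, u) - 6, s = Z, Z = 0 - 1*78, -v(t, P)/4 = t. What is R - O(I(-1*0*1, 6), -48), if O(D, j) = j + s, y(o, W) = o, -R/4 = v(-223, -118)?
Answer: -3442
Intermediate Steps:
v(t, P) = -4*t
R = -3568 (R = -(-16)*(-223) = -4*892 = -3568)
Z = -78 (Z = 0 - 78 = -78)
s = -78
I(k, u) = -5/4 (I(k, u) = -½ + (0 - 6)/8 = -½ + (⅛)*(-6) = -½ - ¾ = -5/4)
O(D, j) = -78 + j (O(D, j) = j - 78 = -78 + j)
R - O(I(-1*0*1, 6), -48) = -3568 - (-78 - 48) = -3568 - 1*(-126) = -3568 + 126 = -3442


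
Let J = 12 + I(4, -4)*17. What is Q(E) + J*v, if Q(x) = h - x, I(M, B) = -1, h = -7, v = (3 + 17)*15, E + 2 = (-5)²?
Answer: -1530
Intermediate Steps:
E = 23 (E = -2 + (-5)² = -2 + 25 = 23)
v = 300 (v = 20*15 = 300)
Q(x) = -7 - x
J = -5 (J = 12 - 1*17 = 12 - 17 = -5)
Q(E) + J*v = (-7 - 1*23) - 5*300 = (-7 - 23) - 1500 = -30 - 1500 = -1530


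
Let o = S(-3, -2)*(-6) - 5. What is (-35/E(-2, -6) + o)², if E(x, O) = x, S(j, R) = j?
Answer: 3721/4 ≈ 930.25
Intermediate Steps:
o = 13 (o = -3*(-6) - 5 = 18 - 5 = 13)
(-35/E(-2, -6) + o)² = (-35/(-2) + 13)² = (-35*(-½) + 13)² = (35/2 + 13)² = (61/2)² = 3721/4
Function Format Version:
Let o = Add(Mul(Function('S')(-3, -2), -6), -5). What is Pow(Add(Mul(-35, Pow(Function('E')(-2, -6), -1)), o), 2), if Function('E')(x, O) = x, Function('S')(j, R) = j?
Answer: Rational(3721, 4) ≈ 930.25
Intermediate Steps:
o = 13 (o = Add(Mul(-3, -6), -5) = Add(18, -5) = 13)
Pow(Add(Mul(-35, Pow(Function('E')(-2, -6), -1)), o), 2) = Pow(Add(Mul(-35, Pow(-2, -1)), 13), 2) = Pow(Add(Mul(-35, Rational(-1, 2)), 13), 2) = Pow(Add(Rational(35, 2), 13), 2) = Pow(Rational(61, 2), 2) = Rational(3721, 4)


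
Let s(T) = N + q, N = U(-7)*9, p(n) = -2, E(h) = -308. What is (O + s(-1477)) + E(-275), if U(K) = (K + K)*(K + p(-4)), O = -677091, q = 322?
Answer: -675943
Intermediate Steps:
U(K) = 2*K*(-2 + K) (U(K) = (K + K)*(K - 2) = (2*K)*(-2 + K) = 2*K*(-2 + K))
N = 1134 (N = (2*(-7)*(-2 - 7))*9 = (2*(-7)*(-9))*9 = 126*9 = 1134)
s(T) = 1456 (s(T) = 1134 + 322 = 1456)
(O + s(-1477)) + E(-275) = (-677091 + 1456) - 308 = -675635 - 308 = -675943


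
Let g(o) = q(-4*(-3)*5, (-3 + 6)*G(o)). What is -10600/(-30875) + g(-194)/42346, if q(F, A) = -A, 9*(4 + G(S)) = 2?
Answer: 26953051/78445965 ≈ 0.34359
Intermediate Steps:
G(S) = -34/9 (G(S) = -4 + (1/9)*2 = -4 + 2/9 = -34/9)
g(o) = 34/3 (g(o) = -(-3 + 6)*(-34)/9 = -3*(-34)/9 = -1*(-34/3) = 34/3)
-10600/(-30875) + g(-194)/42346 = -10600/(-30875) + (34/3)/42346 = -10600*(-1/30875) + (34/3)*(1/42346) = 424/1235 + 17/63519 = 26953051/78445965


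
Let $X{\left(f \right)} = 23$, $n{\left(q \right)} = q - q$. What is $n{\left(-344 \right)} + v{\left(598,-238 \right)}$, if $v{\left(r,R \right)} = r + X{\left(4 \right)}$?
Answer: $621$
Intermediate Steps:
$n{\left(q \right)} = 0$
$v{\left(r,R \right)} = 23 + r$ ($v{\left(r,R \right)} = r + 23 = 23 + r$)
$n{\left(-344 \right)} + v{\left(598,-238 \right)} = 0 + \left(23 + 598\right) = 0 + 621 = 621$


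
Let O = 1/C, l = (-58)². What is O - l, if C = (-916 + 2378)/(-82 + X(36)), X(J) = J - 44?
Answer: -2459129/731 ≈ -3364.1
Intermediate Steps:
l = 3364
X(J) = -44 + J
C = -731/45 (C = (-916 + 2378)/(-82 + (-44 + 36)) = 1462/(-82 - 8) = 1462/(-90) = 1462*(-1/90) = -731/45 ≈ -16.244)
O = -45/731 (O = 1/(-731/45) = -45/731 ≈ -0.061559)
O - l = -45/731 - 1*3364 = -45/731 - 3364 = -2459129/731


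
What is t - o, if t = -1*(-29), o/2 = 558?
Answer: -1087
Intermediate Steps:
o = 1116 (o = 2*558 = 1116)
t = 29
t - o = 29 - 1*1116 = 29 - 1116 = -1087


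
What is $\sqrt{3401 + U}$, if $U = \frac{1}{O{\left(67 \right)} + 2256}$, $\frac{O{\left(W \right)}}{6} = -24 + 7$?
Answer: $\frac{\sqrt{15779676270}}{2154} \approx 58.318$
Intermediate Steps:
$O{\left(W \right)} = -102$ ($O{\left(W \right)} = 6 \left(-24 + 7\right) = 6 \left(-17\right) = -102$)
$U = \frac{1}{2154}$ ($U = \frac{1}{-102 + 2256} = \frac{1}{2154} \approx 0.00046425$)
$\sqrt{3401 + U} = \sqrt{3401 + \frac{1}{2154}} = \sqrt{\frac{7325755}{2154}} = \frac{\sqrt{15779676270}}{2154}$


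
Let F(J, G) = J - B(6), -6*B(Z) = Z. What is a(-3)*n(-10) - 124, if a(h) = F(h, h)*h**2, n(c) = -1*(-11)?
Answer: -322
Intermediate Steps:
B(Z) = -Z/6
n(c) = 11
F(J, G) = 1 + J (F(J, G) = J - (-1)*6/6 = J - 1*(-1) = J + 1 = 1 + J)
a(h) = h**2*(1 + h) (a(h) = (1 + h)*h**2 = h**2*(1 + h))
a(-3)*n(-10) - 124 = ((-3)**2*(1 - 3))*11 - 124 = (9*(-2))*11 - 124 = -18*11 - 124 = -198 - 124 = -322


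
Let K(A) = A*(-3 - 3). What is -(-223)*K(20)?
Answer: -26760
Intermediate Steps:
K(A) = -6*A (K(A) = A*(-6) = -6*A)
-(-223)*K(20) = -(-223)*(-6*20) = -(-223)*(-120) = -1*26760 = -26760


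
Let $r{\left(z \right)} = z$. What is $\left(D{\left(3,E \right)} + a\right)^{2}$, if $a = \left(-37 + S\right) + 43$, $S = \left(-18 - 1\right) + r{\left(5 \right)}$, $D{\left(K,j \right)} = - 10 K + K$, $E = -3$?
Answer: $1225$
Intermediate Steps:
$D{\left(K,j \right)} = - 9 K$
$S = -14$ ($S = \left(-18 - 1\right) + 5 = -19 + 5 = -14$)
$a = -8$ ($a = \left(-37 - 14\right) + 43 = -51 + 43 = -8$)
$\left(D{\left(3,E \right)} + a\right)^{2} = \left(\left(-9\right) 3 - 8\right)^{2} = \left(-27 - 8\right)^{2} = \left(-35\right)^{2} = 1225$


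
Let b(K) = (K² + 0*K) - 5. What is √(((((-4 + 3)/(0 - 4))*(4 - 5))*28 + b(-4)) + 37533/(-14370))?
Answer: √31848710/4790 ≈ 1.1782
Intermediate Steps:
b(K) = -5 + K² (b(K) = (K² + 0) - 5 = K² - 5 = -5 + K²)
√(((((-4 + 3)/(0 - 4))*(4 - 5))*28 + b(-4)) + 37533/(-14370)) = √(((((-4 + 3)/(0 - 4))*(4 - 5))*28 + (-5 + (-4)²)) + 37533/(-14370)) = √(((-1/(-4)*(-1))*28 + (-5 + 16)) + 37533*(-1/14370)) = √(((-1*(-¼)*(-1))*28 + 11) - 12511/4790) = √((((¼)*(-1))*28 + 11) - 12511/4790) = √((-¼*28 + 11) - 12511/4790) = √((-7 + 11) - 12511/4790) = √(4 - 12511/4790) = √(6649/4790) = √31848710/4790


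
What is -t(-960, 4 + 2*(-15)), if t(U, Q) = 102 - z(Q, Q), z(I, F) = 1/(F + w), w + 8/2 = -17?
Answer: -4795/47 ≈ -102.02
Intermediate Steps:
w = -21 (w = -4 - 17 = -21)
z(I, F) = 1/(-21 + F) (z(I, F) = 1/(F - 21) = 1/(-21 + F))
t(U, Q) = 102 - 1/(-21 + Q)
-t(-960, 4 + 2*(-15)) = -(-2143 + 102*(4 + 2*(-15)))/(-21 + (4 + 2*(-15))) = -(-2143 + 102*(4 - 30))/(-21 + (4 - 30)) = -(-2143 + 102*(-26))/(-21 - 26) = -(-2143 - 2652)/(-47) = -(-1)*(-4795)/47 = -1*4795/47 = -4795/47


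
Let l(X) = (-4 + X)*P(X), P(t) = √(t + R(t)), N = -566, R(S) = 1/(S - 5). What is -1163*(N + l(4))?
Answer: 658258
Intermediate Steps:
R(S) = 1/(-5 + S)
P(t) = √(t + 1/(-5 + t))
l(X) = √((1 + X*(-5 + X))/(-5 + X))*(-4 + X) (l(X) = (-4 + X)*√((1 + X*(-5 + X))/(-5 + X)) = √((1 + X*(-5 + X))/(-5 + X))*(-4 + X))
-1163*(N + l(4)) = -1163*(-566 + √((1 + 4*(-5 + 4))/(-5 + 4))*(-4 + 4)) = -1163*(-566 + √((1 + 4*(-1))/(-1))*0) = -1163*(-566 + √(-(1 - 4))*0) = -1163*(-566 + √(-1*(-3))*0) = -1163*(-566 + √3*0) = -1163*(-566 + 0) = -1163*(-566) = 658258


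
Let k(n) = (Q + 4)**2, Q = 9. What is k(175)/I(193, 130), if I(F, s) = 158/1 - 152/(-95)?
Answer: 845/798 ≈ 1.0589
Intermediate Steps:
k(n) = 169 (k(n) = (9 + 4)**2 = 13**2 = 169)
I(F, s) = 798/5 (I(F, s) = 158*1 - 152*(-1/95) = 158 + 8/5 = 798/5)
k(175)/I(193, 130) = 169/(798/5) = 169*(5/798) = 845/798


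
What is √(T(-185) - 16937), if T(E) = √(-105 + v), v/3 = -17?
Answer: √(-16937 + 2*I*√39) ≈ 0.048 + 130.14*I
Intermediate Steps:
v = -51 (v = 3*(-17) = -51)
T(E) = 2*I*√39 (T(E) = √(-105 - 51) = √(-156) = 2*I*√39)
√(T(-185) - 16937) = √(2*I*√39 - 16937) = √(-16937 + 2*I*√39)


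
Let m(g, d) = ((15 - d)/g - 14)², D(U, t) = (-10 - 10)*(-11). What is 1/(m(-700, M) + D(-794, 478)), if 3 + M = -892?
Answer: 100/45409 ≈ 0.0022022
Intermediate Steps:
M = -895 (M = -3 - 892 = -895)
D(U, t) = 220 (D(U, t) = -20*(-11) = 220)
m(g, d) = (-14 + (15 - d)/g)² (m(g, d) = ((15 - d)/g - 14)² = (-14 + (15 - d)/g)²)
1/(m(-700, M) + D(-794, 478)) = 1/((-15 - 895 + 14*(-700))²/(-700)² + 220) = 1/((-15 - 895 - 9800)²/490000 + 220) = 1/((1/490000)*(-10710)² + 220) = 1/((1/490000)*114704100 + 220) = 1/(23409/100 + 220) = 1/(45409/100) = 100/45409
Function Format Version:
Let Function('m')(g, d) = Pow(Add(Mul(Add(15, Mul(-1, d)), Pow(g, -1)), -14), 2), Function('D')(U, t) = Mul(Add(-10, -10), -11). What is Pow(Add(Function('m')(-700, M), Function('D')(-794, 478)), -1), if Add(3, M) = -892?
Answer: Rational(100, 45409) ≈ 0.0022022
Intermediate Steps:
M = -895 (M = Add(-3, -892) = -895)
Function('D')(U, t) = 220 (Function('D')(U, t) = Mul(-20, -11) = 220)
Function('m')(g, d) = Pow(Add(-14, Mul(Pow(g, -1), Add(15, Mul(-1, d)))), 2) (Function('m')(g, d) = Pow(Add(Mul(Pow(g, -1), Add(15, Mul(-1, d))), -14), 2) = Pow(Add(-14, Mul(Pow(g, -1), Add(15, Mul(-1, d)))), 2))
Pow(Add(Function('m')(-700, M), Function('D')(-794, 478)), -1) = Pow(Add(Mul(Pow(-700, -2), Pow(Add(-15, -895, Mul(14, -700)), 2)), 220), -1) = Pow(Add(Mul(Rational(1, 490000), Pow(Add(-15, -895, -9800), 2)), 220), -1) = Pow(Add(Mul(Rational(1, 490000), Pow(-10710, 2)), 220), -1) = Pow(Add(Mul(Rational(1, 490000), 114704100), 220), -1) = Pow(Add(Rational(23409, 100), 220), -1) = Pow(Rational(45409, 100), -1) = Rational(100, 45409)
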